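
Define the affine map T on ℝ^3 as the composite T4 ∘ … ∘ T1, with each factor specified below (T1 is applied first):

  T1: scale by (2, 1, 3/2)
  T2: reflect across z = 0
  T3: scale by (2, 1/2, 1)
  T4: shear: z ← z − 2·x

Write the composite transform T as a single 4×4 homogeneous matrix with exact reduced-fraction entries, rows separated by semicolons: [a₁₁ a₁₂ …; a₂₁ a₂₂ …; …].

T = [4 0 0 0; 0 1/2 0 0; -8 0 -3/2 0; 0 0 0 1]

T1 = [2 0 0 0; 0 1 0 0; 0 0 3/2 0; 0 0 0 1]
T2·T1 = [2 0 0 0; 0 1 0 0; 0 0 -3/2 0; 0 0 0 1]
T3·…·T1 = [4 0 0 0; 0 1/2 0 0; 0 0 -3/2 0; 0 0 0 1]
T4·…·T1 = [4 0 0 0; 0 1/2 0 0; -8 0 -3/2 0; 0 0 0 1]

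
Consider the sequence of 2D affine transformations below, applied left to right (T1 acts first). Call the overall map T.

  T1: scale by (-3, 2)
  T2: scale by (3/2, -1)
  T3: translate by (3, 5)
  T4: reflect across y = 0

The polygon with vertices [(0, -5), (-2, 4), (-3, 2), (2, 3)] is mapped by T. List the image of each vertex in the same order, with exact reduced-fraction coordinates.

T1 scale by (-3, 2): (0, -5) → (0, -10); (-2, 4) → (6, 8); (-3, 2) → (9, 4); (2, 3) → (-6, 6)
T2 scale by (3/2, -1): (0, -10) → (0, 10); (6, 8) → (9, -8); (9, 4) → (27/2, -4); (-6, 6) → (-9, -6)
T3 translate by (3, 5): (0, 10) → (3, 15); (9, -8) → (12, -3); (27/2, -4) → (33/2, 1); (-9, -6) → (-6, -1)
T4 reflect across y = 0: (3, 15) → (3, -15); (12, -3) → (12, 3); (33/2, 1) → (33/2, -1); (-6, -1) → (-6, 1)

image vertices: (3, -15), (12, 3), (33/2, -1), (-6, 1)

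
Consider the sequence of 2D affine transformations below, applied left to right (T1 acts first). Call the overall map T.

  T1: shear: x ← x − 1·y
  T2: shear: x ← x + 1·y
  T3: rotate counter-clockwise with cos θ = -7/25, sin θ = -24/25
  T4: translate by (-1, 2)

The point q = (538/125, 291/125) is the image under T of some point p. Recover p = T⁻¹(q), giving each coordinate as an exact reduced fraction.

p = (-9/5, 5)

T1 = [1 -1 0; 0 1 0; 0 0 1]
T2·T1 = [1 0 0; 0 1 0; 0 0 1]
T3·…·T1 = [-7/25 24/25 0; -24/25 -7/25 0; 0 0 1]
T4·…·T1 = [-7/25 24/25 -1; -24/25 -7/25 2; 0 0 1]
det M = 1; M⁻¹ = [-7/25 -24/25 41/25; 24/25 -7/25 38/25; 0 0 1]
M⁻¹ · (538/125, 291/125)ᵀ = (-9/5, 5)ᵀ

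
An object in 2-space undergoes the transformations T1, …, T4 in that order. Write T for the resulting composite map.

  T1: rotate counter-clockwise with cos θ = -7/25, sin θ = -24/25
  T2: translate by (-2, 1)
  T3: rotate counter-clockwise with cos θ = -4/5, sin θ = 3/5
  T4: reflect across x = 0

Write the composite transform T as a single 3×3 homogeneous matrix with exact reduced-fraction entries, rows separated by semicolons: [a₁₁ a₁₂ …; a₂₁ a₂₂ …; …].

T = [-4/5 3/5 -1; 3/5 4/5 -2; 0 0 1]

T1 = [-7/25 24/25 0; -24/25 -7/25 0; 0 0 1]
T2·T1 = [-7/25 24/25 -2; -24/25 -7/25 1; 0 0 1]
T3·…·T1 = [4/5 -3/5 1; 3/5 4/5 -2; 0 0 1]
T4·…·T1 = [-4/5 3/5 -1; 3/5 4/5 -2; 0 0 1]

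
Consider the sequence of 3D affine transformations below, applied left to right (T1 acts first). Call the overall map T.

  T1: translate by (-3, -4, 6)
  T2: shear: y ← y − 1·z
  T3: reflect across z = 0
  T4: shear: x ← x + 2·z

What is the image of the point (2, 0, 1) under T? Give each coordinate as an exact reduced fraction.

T1 translate by (-3, -4, 6): (2, 0, 1) → (-1, -4, 7)
T2 shear: y ← y − 1·z: (-1, -4, 7) → (-1, -11, 7)
T3 reflect across z = 0: (-1, -11, 7) → (-1, -11, -7)
T4 shear: x ← x + 2·z: (-1, -11, -7) → (-15, -11, -7)

T(p) = (-15, -11, -7)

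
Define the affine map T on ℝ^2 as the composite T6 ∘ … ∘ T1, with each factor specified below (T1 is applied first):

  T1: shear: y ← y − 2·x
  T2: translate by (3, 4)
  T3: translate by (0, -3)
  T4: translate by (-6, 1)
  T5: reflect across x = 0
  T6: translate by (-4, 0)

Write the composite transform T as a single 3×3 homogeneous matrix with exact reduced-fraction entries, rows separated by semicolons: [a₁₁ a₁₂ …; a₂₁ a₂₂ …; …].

T1 = [1 0 0; -2 1 0; 0 0 1]
T2·T1 = [1 0 3; -2 1 4; 0 0 1]
T3·…·T1 = [1 0 3; -2 1 1; 0 0 1]
T4·…·T1 = [1 0 -3; -2 1 2; 0 0 1]
T5·…·T1 = [-1 0 3; -2 1 2; 0 0 1]
T6·…·T1 = [-1 0 -1; -2 1 2; 0 0 1]

T = [-1 0 -1; -2 1 2; 0 0 1]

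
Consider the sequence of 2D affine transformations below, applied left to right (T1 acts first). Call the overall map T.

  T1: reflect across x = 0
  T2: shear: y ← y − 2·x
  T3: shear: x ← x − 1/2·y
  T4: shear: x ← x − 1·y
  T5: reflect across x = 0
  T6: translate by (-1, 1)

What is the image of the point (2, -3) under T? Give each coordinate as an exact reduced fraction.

T1 reflect across x = 0: (2, -3) → (-2, -3)
T2 shear: y ← y − 2·x: (-2, -3) → (-2, 1)
T3 shear: x ← x − 1/2·y: (-2, 1) → (-5/2, 1)
T4 shear: x ← x − 1·y: (-5/2, 1) → (-7/2, 1)
T5 reflect across x = 0: (-7/2, 1) → (7/2, 1)
T6 translate by (-1, 1): (7/2, 1) → (5/2, 2)

T(p) = (5/2, 2)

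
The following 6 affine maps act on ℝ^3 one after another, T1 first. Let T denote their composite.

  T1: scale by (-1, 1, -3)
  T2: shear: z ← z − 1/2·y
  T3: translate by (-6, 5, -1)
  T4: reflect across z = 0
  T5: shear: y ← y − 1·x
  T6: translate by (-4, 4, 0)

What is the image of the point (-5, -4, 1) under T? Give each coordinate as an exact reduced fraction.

T(p) = (-5, 6, 2)

T1 scale by (-1, 1, -3): (-5, -4, 1) → (5, -4, -3)
T2 shear: z ← z − 1/2·y: (5, -4, -3) → (5, -4, -1)
T3 translate by (-6, 5, -1): (5, -4, -1) → (-1, 1, -2)
T4 reflect across z = 0: (-1, 1, -2) → (-1, 1, 2)
T5 shear: y ← y − 1·x: (-1, 1, 2) → (-1, 2, 2)
T6 translate by (-4, 4, 0): (-1, 2, 2) → (-5, 6, 2)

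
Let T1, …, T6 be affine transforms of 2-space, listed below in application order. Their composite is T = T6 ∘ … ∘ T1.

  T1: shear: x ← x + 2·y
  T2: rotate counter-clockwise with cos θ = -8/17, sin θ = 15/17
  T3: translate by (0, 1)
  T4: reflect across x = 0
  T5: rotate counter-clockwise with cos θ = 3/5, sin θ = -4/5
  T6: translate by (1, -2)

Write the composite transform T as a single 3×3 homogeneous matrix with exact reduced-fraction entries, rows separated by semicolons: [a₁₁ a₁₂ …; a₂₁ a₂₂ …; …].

T = [84/85 181/85 9/5; 13/85 -58/85 -7/5; 0 0 1]

T1 = [1 2 0; 0 1 0; 0 0 1]
T2·T1 = [-8/17 -31/17 0; 15/17 22/17 0; 0 0 1]
T3·…·T1 = [-8/17 -31/17 0; 15/17 22/17 1; 0 0 1]
T4·…·T1 = [8/17 31/17 0; 15/17 22/17 1; 0 0 1]
T5·…·T1 = [84/85 181/85 4/5; 13/85 -58/85 3/5; 0 0 1]
T6·…·T1 = [84/85 181/85 9/5; 13/85 -58/85 -7/5; 0 0 1]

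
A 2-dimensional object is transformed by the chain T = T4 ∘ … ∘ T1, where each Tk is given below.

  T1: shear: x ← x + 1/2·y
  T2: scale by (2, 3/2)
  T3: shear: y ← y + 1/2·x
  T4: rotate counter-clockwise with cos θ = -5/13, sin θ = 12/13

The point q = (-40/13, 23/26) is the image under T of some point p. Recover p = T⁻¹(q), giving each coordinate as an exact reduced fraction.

p = (1/2, 1)

T1 = [1 1/2 0; 0 1 0; 0 0 1]
T2·T1 = [2 1 0; 0 3/2 0; 0 0 1]
T3·…·T1 = [2 1 0; 1 2 0; 0 0 1]
T4·…·T1 = [-22/13 -29/13 0; 19/13 2/13 0; 0 0 1]
det M = 3; M⁻¹ = [2/39 29/39 0; -19/39 -22/39 0; 0 0 1]
M⁻¹ · (-40/13, 23/26)ᵀ = (1/2, 1)ᵀ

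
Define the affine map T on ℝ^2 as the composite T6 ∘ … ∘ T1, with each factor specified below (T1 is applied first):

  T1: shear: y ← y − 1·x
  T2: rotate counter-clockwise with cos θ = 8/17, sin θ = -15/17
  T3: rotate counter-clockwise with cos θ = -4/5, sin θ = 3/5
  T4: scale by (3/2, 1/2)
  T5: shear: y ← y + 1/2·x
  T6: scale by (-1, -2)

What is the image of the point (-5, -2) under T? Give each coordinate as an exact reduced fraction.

T1 shear: y ← y − 1·x: (-5, -2) → (-5, 3)
T2 rotate counter-clockwise with cos θ = 8/17, sin θ = -15/17: (-5, 3) → (5/17, 99/17)
T3 rotate counter-clockwise with cos θ = -4/5, sin θ = 3/5: (5/17, 99/17) → (-317/85, -381/85)
T4 scale by (3/2, 1/2): (-317/85, -381/85) → (-951/170, -381/170)
T5 shear: y ← y + 1/2·x: (-951/170, -381/170) → (-951/170, -1713/340)
T6 scale by (-1, -2): (-951/170, -1713/340) → (951/170, 1713/170)

T(p) = (951/170, 1713/170)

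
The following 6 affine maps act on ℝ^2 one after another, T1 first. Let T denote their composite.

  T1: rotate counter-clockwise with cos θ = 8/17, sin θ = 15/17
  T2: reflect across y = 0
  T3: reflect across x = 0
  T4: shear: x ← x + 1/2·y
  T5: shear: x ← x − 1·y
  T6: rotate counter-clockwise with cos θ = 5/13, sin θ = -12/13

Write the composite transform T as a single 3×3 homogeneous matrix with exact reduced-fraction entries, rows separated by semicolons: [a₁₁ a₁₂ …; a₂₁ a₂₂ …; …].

T = [-365/442 -1/221 0; -69/221 -268/221 0; 0 0 1]

T1 = [8/17 -15/17 0; 15/17 8/17 0; 0 0 1]
T2·T1 = [8/17 -15/17 0; -15/17 -8/17 0; 0 0 1]
T3·…·T1 = [-8/17 15/17 0; -15/17 -8/17 0; 0 0 1]
T4·…·T1 = [-31/34 11/17 0; -15/17 -8/17 0; 0 0 1]
T5·…·T1 = [-1/34 19/17 0; -15/17 -8/17 0; 0 0 1]
T6·…·T1 = [-365/442 -1/221 0; -69/221 -268/221 0; 0 0 1]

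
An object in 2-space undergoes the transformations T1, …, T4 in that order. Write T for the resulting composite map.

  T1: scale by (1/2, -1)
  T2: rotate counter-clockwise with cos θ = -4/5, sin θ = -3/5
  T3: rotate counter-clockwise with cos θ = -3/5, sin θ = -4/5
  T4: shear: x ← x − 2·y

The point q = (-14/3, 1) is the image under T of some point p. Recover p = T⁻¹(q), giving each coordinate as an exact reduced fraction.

T1 = [1/2 0 0; 0 -1 0; 0 0 1]
T2·T1 = [-2/5 -3/5 0; -3/10 4/5 0; 0 0 1]
T3·…·T1 = [0 1 0; 1/2 0 0; 0 0 1]
T4·…·T1 = [-1 1 0; 1/2 0 0; 0 0 1]
det M = -1/2; M⁻¹ = [0 2 0; 1 2 0; 0 0 1]
M⁻¹ · (-14/3, 1)ᵀ = (2, -8/3)ᵀ

p = (2, -8/3)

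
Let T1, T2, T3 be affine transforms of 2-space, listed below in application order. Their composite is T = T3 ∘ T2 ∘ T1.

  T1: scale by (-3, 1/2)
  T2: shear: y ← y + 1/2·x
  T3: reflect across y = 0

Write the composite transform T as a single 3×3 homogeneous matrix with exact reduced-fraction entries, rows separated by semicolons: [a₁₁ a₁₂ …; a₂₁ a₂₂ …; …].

T1 = [-3 0 0; 0 1/2 0; 0 0 1]
T2·T1 = [-3 0 0; -3/2 1/2 0; 0 0 1]
T3·…·T1 = [-3 0 0; 3/2 -1/2 0; 0 0 1]

T = [-3 0 0; 3/2 -1/2 0; 0 0 1]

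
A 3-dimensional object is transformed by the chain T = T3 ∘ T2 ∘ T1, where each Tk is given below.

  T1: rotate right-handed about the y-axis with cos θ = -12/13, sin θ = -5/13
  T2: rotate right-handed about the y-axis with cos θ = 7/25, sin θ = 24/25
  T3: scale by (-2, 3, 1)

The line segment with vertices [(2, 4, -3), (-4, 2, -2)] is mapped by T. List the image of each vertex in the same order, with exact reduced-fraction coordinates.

T1 rotate right-handed about the y-axis with cos θ = -12/13, sin θ = -5/13: (2, 4, -3) → (-9/13, 4, 46/13); (-4, 2, -2) → (58/13, 2, 4/13)
T2 rotate right-handed about the y-axis with cos θ = 7/25, sin θ = 24/25: (-9/13, 4, 46/13) → (1041/325, 4, 538/325); (58/13, 2, 4/13) → (502/325, 2, -1364/325)
T3 scale by (-2, 3, 1): (1041/325, 4, 538/325) → (-2082/325, 12, 538/325); (502/325, 2, -1364/325) → (-1004/325, 6, -1364/325)

image vertices: (-2082/325, 12, 538/325), (-1004/325, 6, -1364/325)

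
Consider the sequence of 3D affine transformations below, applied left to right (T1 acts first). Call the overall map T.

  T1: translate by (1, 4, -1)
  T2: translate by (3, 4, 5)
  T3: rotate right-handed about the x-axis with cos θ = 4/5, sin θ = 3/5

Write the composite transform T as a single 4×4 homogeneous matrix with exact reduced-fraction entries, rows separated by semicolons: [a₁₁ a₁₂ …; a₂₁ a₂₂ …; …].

T = [1 0 0 4; 0 4/5 -3/5 4; 0 3/5 4/5 8; 0 0 0 1]

T1 = [1 0 0 1; 0 1 0 4; 0 0 1 -1; 0 0 0 1]
T2·T1 = [1 0 0 4; 0 1 0 8; 0 0 1 4; 0 0 0 1]
T3·…·T1 = [1 0 0 4; 0 4/5 -3/5 4; 0 3/5 4/5 8; 0 0 0 1]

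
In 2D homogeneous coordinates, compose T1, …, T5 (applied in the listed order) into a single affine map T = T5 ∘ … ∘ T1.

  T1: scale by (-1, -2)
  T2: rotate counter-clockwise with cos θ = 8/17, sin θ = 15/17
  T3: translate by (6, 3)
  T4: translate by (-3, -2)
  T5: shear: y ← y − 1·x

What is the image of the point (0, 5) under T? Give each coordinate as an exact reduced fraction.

T1 scale by (-1, -2): (0, 5) → (0, -10)
T2 rotate counter-clockwise with cos θ = 8/17, sin θ = 15/17: (0, -10) → (150/17, -80/17)
T3 translate by (6, 3): (150/17, -80/17) → (252/17, -29/17)
T4 translate by (-3, -2): (252/17, -29/17) → (201/17, -63/17)
T5 shear: y ← y − 1·x: (201/17, -63/17) → (201/17, -264/17)

T(p) = (201/17, -264/17)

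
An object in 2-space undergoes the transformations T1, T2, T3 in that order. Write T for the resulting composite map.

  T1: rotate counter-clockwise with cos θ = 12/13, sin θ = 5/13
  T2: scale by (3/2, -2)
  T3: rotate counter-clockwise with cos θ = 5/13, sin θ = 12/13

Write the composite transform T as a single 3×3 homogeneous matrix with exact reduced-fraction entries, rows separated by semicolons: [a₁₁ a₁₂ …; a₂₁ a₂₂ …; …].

T1 = [12/13 -5/13 0; 5/13 12/13 0; 0 0 1]
T2·T1 = [18/13 -15/26 0; -10/13 -24/13 0; 0 0 1]
T3·…·T1 = [210/169 501/338 0; 166/169 -210/169 0; 0 0 1]

T = [210/169 501/338 0; 166/169 -210/169 0; 0 0 1]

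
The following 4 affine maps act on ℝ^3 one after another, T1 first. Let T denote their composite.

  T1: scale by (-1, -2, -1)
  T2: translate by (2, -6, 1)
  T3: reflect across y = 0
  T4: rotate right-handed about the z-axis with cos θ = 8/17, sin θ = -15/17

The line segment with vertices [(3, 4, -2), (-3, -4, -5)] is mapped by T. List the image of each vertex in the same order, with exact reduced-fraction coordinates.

image vertices: (202/17, 127/17, 3), (10/17, -91/17, 6)

T1 scale by (-1, -2, -1): (3, 4, -2) → (-3, -8, 2); (-3, -4, -5) → (3, 8, 5)
T2 translate by (2, -6, 1): (-3, -8, 2) → (-1, -14, 3); (3, 8, 5) → (5, 2, 6)
T3 reflect across y = 0: (-1, -14, 3) → (-1, 14, 3); (5, 2, 6) → (5, -2, 6)
T4 rotate right-handed about the z-axis with cos θ = 8/17, sin θ = -15/17: (-1, 14, 3) → (202/17, 127/17, 3); (5, -2, 6) → (10/17, -91/17, 6)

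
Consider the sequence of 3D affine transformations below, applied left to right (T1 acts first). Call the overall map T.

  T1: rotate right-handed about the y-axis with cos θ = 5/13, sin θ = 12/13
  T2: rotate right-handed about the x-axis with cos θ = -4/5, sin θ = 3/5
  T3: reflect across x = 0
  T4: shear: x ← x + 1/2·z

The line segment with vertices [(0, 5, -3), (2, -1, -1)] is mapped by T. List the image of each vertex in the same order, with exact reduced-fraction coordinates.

T1 rotate right-handed about the y-axis with cos θ = 5/13, sin θ = 12/13: (0, 5, -3) → (-36/13, 5, -15/13); (2, -1, -1) → (-2/13, -1, -29/13)
T2 rotate right-handed about the x-axis with cos θ = -4/5, sin θ = 3/5: (-36/13, 5, -15/13) → (-36/13, -43/13, 51/13); (-2/13, -1, -29/13) → (-2/13, 139/65, 77/65)
T3 reflect across x = 0: (-36/13, -43/13, 51/13) → (36/13, -43/13, 51/13); (-2/13, 139/65, 77/65) → (2/13, 139/65, 77/65)
T4 shear: x ← x + 1/2·z: (36/13, -43/13, 51/13) → (123/26, -43/13, 51/13); (2/13, 139/65, 77/65) → (97/130, 139/65, 77/65)

image vertices: (123/26, -43/13, 51/13), (97/130, 139/65, 77/65)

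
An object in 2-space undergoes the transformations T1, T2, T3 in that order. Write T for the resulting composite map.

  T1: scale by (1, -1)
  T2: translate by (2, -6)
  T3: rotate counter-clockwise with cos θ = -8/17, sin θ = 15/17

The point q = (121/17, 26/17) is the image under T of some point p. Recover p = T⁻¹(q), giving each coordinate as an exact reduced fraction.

T1 = [1 0 0; 0 -1 0; 0 0 1]
T2·T1 = [1 0 2; 0 -1 -6; 0 0 1]
T3·…·T1 = [-8/17 15/17 74/17; 15/17 8/17 78/17; 0 0 1]
det M = -1; M⁻¹ = [-8/17 15/17 -2; 15/17 8/17 -6; 0 0 1]
M⁻¹ · (121/17, 26/17)ᵀ = (-4, 1)ᵀ

p = (-4, 1)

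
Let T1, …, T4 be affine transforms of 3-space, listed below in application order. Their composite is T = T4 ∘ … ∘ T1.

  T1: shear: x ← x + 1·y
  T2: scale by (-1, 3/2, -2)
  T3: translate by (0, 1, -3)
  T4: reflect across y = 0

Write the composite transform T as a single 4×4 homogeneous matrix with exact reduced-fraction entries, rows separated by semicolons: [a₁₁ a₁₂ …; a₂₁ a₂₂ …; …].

T = [-1 -1 0 0; 0 -3/2 0 -1; 0 0 -2 -3; 0 0 0 1]

T1 = [1 1 0 0; 0 1 0 0; 0 0 1 0; 0 0 0 1]
T2·T1 = [-1 -1 0 0; 0 3/2 0 0; 0 0 -2 0; 0 0 0 1]
T3·…·T1 = [-1 -1 0 0; 0 3/2 0 1; 0 0 -2 -3; 0 0 0 1]
T4·…·T1 = [-1 -1 0 0; 0 -3/2 0 -1; 0 0 -2 -3; 0 0 0 1]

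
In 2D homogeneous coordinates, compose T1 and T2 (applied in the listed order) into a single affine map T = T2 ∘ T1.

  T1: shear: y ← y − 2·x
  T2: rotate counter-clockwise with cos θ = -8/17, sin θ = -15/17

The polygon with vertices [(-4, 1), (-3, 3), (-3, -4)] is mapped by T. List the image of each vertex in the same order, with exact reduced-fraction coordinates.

T1 shear: y ← y − 2·x: (-4, 1) → (-4, 9); (-3, 3) → (-3, 9); (-3, -4) → (-3, 2)
T2 rotate counter-clockwise with cos θ = -8/17, sin θ = -15/17: (-4, 9) → (167/17, -12/17); (-3, 9) → (159/17, -27/17); (-3, 2) → (54/17, 29/17)

image vertices: (167/17, -12/17), (159/17, -27/17), (54/17, 29/17)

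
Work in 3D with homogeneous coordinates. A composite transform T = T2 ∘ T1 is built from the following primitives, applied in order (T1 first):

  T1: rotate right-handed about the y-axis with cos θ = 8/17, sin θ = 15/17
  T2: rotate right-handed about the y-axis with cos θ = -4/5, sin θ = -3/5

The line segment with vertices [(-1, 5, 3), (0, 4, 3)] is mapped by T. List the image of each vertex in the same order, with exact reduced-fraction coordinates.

T1 rotate right-handed about the y-axis with cos θ = 8/17, sin θ = 15/17: (-1, 5, 3) → (37/17, 5, 39/17); (0, 4, 3) → (45/17, 4, 24/17)
T2 rotate right-handed about the y-axis with cos θ = -4/5, sin θ = -3/5: (37/17, 5, 39/17) → (-53/17, 5, -9/17); (45/17, 4, 24/17) → (-252/85, 4, 39/85)

image vertices: (-53/17, 5, -9/17), (-252/85, 4, 39/85)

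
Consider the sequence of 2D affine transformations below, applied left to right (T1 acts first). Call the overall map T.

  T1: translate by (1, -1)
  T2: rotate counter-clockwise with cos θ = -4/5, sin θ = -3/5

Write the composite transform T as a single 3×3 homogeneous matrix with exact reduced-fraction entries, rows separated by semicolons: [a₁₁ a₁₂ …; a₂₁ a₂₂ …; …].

T1 = [1 0 1; 0 1 -1; 0 0 1]
T2·T1 = [-4/5 3/5 -7/5; -3/5 -4/5 1/5; 0 0 1]

T = [-4/5 3/5 -7/5; -3/5 -4/5 1/5; 0 0 1]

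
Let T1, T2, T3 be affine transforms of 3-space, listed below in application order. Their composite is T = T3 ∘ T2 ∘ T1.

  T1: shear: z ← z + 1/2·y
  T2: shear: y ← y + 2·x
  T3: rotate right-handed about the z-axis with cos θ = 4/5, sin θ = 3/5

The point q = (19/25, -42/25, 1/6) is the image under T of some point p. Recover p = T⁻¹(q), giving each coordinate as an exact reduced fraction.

T1 = [1 0 0 0; 0 1 0 0; 0 1/2 1 0; 0 0 0 1]
T2·T1 = [1 0 0 0; 2 1 0 0; 0 1/2 1 0; 0 0 0 1]
T3·…·T1 = [-2/5 -3/5 0 0; 11/5 4/5 0 0; 0 1/2 1 0; 0 0 0 1]
det M = 1; M⁻¹ = [4/5 3/5 0 0; -11/5 -2/5 0 0; 11/10 1/5 1 0; 0 0 0 1]
M⁻¹ · (19/25, -42/25, 1/6)ᵀ = (-2/5, -1, 2/3)ᵀ

p = (-2/5, -1, 2/3)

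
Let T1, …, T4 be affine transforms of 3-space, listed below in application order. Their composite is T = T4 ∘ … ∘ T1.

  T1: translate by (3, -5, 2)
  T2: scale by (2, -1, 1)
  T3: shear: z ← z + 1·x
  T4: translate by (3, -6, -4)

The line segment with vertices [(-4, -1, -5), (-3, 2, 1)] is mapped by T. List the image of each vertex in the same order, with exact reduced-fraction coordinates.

T1 translate by (3, -5, 2): (-4, -1, -5) → (-1, -6, -3); (-3, 2, 1) → (0, -3, 3)
T2 scale by (2, -1, 1): (-1, -6, -3) → (-2, 6, -3); (0, -3, 3) → (0, 3, 3)
T3 shear: z ← z + 1·x: (-2, 6, -3) → (-2, 6, -5); (0, 3, 3) → (0, 3, 3)
T4 translate by (3, -6, -4): (-2, 6, -5) → (1, 0, -9); (0, 3, 3) → (3, -3, -1)

image vertices: (1, 0, -9), (3, -3, -1)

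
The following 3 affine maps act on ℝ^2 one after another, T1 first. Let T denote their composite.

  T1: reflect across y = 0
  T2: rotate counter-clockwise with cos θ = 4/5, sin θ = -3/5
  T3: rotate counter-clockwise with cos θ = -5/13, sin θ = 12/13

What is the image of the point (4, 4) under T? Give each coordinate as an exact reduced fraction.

T1 reflect across y = 0: (4, 4) → (4, -4)
T2 rotate counter-clockwise with cos θ = 4/5, sin θ = -3/5: (4, -4) → (4/5, -28/5)
T3 rotate counter-clockwise with cos θ = -5/13, sin θ = 12/13: (4/5, -28/5) → (316/65, 188/65)

T(p) = (316/65, 188/65)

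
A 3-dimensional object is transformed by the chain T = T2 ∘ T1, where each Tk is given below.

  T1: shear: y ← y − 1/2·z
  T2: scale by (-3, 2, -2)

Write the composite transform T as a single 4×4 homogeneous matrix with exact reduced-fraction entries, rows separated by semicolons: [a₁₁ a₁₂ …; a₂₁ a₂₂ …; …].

T1 = [1 0 0 0; 0 1 -1/2 0; 0 0 1 0; 0 0 0 1]
T2·T1 = [-3 0 0 0; 0 2 -1 0; 0 0 -2 0; 0 0 0 1]

T = [-3 0 0 0; 0 2 -1 0; 0 0 -2 0; 0 0 0 1]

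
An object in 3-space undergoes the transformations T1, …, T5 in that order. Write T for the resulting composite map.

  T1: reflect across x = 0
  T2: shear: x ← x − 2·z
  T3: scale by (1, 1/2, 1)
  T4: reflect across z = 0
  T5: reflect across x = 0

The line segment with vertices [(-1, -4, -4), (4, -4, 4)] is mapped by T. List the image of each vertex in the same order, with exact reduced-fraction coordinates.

image vertices: (-9, -2, 4), (12, -2, -4)

T1 reflect across x = 0: (-1, -4, -4) → (1, -4, -4); (4, -4, 4) → (-4, -4, 4)
T2 shear: x ← x − 2·z: (1, -4, -4) → (9, -4, -4); (-4, -4, 4) → (-12, -4, 4)
T3 scale by (1, 1/2, 1): (9, -4, -4) → (9, -2, -4); (-12, -4, 4) → (-12, -2, 4)
T4 reflect across z = 0: (9, -2, -4) → (9, -2, 4); (-12, -2, 4) → (-12, -2, -4)
T5 reflect across x = 0: (9, -2, 4) → (-9, -2, 4); (-12, -2, -4) → (12, -2, -4)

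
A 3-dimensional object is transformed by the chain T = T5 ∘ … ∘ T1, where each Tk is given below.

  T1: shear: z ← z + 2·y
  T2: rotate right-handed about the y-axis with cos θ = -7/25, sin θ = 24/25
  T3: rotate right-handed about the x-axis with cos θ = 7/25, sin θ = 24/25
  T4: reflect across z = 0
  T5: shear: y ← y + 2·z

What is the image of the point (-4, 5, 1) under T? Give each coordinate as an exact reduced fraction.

T(p) = (292/25, -5847/625, -3133/625)

T1 shear: z ← z + 2·y: (-4, 5, 1) → (-4, 5, 11)
T2 rotate right-handed about the y-axis with cos θ = -7/25, sin θ = 24/25: (-4, 5, 11) → (292/25, 5, 19/25)
T3 rotate right-handed about the x-axis with cos θ = 7/25, sin θ = 24/25: (292/25, 5, 19/25) → (292/25, 419/625, 3133/625)
T4 reflect across z = 0: (292/25, 419/625, 3133/625) → (292/25, 419/625, -3133/625)
T5 shear: y ← y + 2·z: (292/25, 419/625, -3133/625) → (292/25, -5847/625, -3133/625)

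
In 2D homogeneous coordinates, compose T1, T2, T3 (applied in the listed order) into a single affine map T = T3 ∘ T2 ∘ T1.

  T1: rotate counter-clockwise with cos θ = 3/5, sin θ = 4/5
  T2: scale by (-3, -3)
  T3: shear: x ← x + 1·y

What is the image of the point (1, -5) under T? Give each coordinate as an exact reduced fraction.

T(p) = (-36/5, 33/5)

T1 rotate counter-clockwise with cos θ = 3/5, sin θ = 4/5: (1, -5) → (23/5, -11/5)
T2 scale by (-3, -3): (23/5, -11/5) → (-69/5, 33/5)
T3 shear: x ← x + 1·y: (-69/5, 33/5) → (-36/5, 33/5)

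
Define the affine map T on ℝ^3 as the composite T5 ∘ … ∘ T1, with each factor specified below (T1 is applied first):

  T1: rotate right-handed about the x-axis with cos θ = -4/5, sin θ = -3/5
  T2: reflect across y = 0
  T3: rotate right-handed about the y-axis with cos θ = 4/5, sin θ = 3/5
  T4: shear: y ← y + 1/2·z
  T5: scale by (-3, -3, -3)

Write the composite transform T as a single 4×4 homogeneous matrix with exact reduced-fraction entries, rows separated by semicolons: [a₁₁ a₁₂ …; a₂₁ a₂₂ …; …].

T = [-12/5 27/25 36/25 0; 9/10 -42/25 69/25 0; 9/5 36/25 48/25 0; 0 0 0 1]

T1 = [1 0 0 0; 0 -4/5 3/5 0; 0 -3/5 -4/5 0; 0 0 0 1]
T2·T1 = [1 0 0 0; 0 4/5 -3/5 0; 0 -3/5 -4/5 0; 0 0 0 1]
T3·…·T1 = [4/5 -9/25 -12/25 0; 0 4/5 -3/5 0; -3/5 -12/25 -16/25 0; 0 0 0 1]
T4·…·T1 = [4/5 -9/25 -12/25 0; -3/10 14/25 -23/25 0; -3/5 -12/25 -16/25 0; 0 0 0 1]
T5·…·T1 = [-12/5 27/25 36/25 0; 9/10 -42/25 69/25 0; 9/5 36/25 48/25 0; 0 0 0 1]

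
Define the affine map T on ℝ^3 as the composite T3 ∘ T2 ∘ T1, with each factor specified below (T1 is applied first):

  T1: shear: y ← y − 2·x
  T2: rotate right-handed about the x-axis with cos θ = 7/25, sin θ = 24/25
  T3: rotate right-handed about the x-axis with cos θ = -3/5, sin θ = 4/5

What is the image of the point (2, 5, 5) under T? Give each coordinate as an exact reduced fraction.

T(p) = (2, 103/125, -629/125)

T1 shear: y ← y − 2·x: (2, 5, 5) → (2, 1, 5)
T2 rotate right-handed about the x-axis with cos θ = 7/25, sin θ = 24/25: (2, 1, 5) → (2, -113/25, 59/25)
T3 rotate right-handed about the x-axis with cos θ = -3/5, sin θ = 4/5: (2, -113/25, 59/25) → (2, 103/125, -629/125)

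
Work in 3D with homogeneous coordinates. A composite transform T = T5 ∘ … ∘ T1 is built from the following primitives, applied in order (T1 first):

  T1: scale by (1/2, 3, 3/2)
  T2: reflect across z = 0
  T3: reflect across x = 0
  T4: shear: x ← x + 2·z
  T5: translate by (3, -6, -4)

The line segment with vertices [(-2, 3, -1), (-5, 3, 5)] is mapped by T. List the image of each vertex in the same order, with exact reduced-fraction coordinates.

T1 scale by (1/2, 3, 3/2): (-2, 3, -1) → (-1, 9, -3/2); (-5, 3, 5) → (-5/2, 9, 15/2)
T2 reflect across z = 0: (-1, 9, -3/2) → (-1, 9, 3/2); (-5/2, 9, 15/2) → (-5/2, 9, -15/2)
T3 reflect across x = 0: (-1, 9, 3/2) → (1, 9, 3/2); (-5/2, 9, -15/2) → (5/2, 9, -15/2)
T4 shear: x ← x + 2·z: (1, 9, 3/2) → (4, 9, 3/2); (5/2, 9, -15/2) → (-25/2, 9, -15/2)
T5 translate by (3, -6, -4): (4, 9, 3/2) → (7, 3, -5/2); (-25/2, 9, -15/2) → (-19/2, 3, -23/2)

image vertices: (7, 3, -5/2), (-19/2, 3, -23/2)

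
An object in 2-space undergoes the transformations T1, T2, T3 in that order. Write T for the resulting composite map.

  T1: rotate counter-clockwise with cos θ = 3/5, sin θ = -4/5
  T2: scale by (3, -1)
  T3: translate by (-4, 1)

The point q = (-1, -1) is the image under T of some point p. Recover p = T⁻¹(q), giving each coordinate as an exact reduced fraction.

p = (-1, 2)

T1 = [3/5 4/5 0; -4/5 3/5 0; 0 0 1]
T2·T1 = [9/5 12/5 0; 4/5 -3/5 0; 0 0 1]
T3·…·T1 = [9/5 12/5 -4; 4/5 -3/5 1; 0 0 1]
det M = -3; M⁻¹ = [1/5 4/5 0; 4/15 -3/5 5/3; 0 0 1]
M⁻¹ · (-1, -1)ᵀ = (-1, 2)ᵀ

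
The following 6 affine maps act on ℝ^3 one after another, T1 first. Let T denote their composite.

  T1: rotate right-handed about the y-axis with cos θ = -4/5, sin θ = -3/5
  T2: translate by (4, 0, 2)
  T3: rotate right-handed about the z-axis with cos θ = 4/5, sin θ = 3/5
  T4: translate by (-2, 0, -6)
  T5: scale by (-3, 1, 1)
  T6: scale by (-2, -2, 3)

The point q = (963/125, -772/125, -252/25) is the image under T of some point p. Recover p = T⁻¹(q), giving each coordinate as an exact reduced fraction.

T1 = [-4/5 0 -3/5 0; 0 1 0 0; 3/5 0 -4/5 0; 0 0 0 1]
T2·T1 = [-4/5 0 -3/5 4; 0 1 0 0; 3/5 0 -4/5 2; 0 0 0 1]
T3·…·T1 = [-16/25 -3/5 -12/25 16/5; -12/25 4/5 -9/25 12/5; 3/5 0 -4/5 2; 0 0 0 1]
T4·…·T1 = [-16/25 -3/5 -12/25 6/5; -12/25 4/5 -9/25 12/5; 3/5 0 -4/5 -4; 0 0 0 1]
T5·…·T1 = [48/25 9/5 36/25 -18/5; -12/25 4/5 -9/25 12/5; 3/5 0 -4/5 -4; 0 0 0 1]
T6·…·T1 = [-96/25 -18/5 -72/25 36/5; 24/25 -8/5 18/25 -24/5; 9/5 0 -12/5 -12; 0 0 0 1]
det M = -36; M⁻¹ = [-8/75 6/25 1/5 108/25; -1/10 -2/5 0 -6/5; -2/25 9/50 -4/15 -44/25; 0 0 0 1]
M⁻¹ · (963/125, -772/125, -252/25)ᵀ = (0, 1/2, -4/5)ᵀ

p = (0, 1/2, -4/5)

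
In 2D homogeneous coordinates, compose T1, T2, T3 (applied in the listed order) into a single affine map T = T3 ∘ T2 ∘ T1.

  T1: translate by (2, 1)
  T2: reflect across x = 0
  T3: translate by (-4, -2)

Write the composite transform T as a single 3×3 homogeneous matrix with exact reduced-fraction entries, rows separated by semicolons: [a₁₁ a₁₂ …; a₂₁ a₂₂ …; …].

T = [-1 0 -6; 0 1 -1; 0 0 1]

T1 = [1 0 2; 0 1 1; 0 0 1]
T2·T1 = [-1 0 -2; 0 1 1; 0 0 1]
T3·…·T1 = [-1 0 -6; 0 1 -1; 0 0 1]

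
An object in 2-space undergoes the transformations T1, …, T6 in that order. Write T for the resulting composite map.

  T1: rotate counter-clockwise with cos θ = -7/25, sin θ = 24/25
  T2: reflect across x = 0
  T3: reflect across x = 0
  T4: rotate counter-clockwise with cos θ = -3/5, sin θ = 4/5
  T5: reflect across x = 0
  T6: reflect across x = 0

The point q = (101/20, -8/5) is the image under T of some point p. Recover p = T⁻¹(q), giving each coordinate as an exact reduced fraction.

p = (-7/4, 5)

T1 = [-7/25 -24/25 0; 24/25 -7/25 0; 0 0 1]
T2·T1 = [7/25 24/25 0; 24/25 -7/25 0; 0 0 1]
T3·…·T1 = [-7/25 -24/25 0; 24/25 -7/25 0; 0 0 1]
T4·…·T1 = [-3/5 4/5 0; -4/5 -3/5 0; 0 0 1]
T5·…·T1 = [3/5 -4/5 0; -4/5 -3/5 0; 0 0 1]
T6·…·T1 = [-3/5 4/5 0; -4/5 -3/5 0; 0 0 1]
det M = 1; M⁻¹ = [-3/5 -4/5 0; 4/5 -3/5 0; 0 0 1]
M⁻¹ · (101/20, -8/5)ᵀ = (-7/4, 5)ᵀ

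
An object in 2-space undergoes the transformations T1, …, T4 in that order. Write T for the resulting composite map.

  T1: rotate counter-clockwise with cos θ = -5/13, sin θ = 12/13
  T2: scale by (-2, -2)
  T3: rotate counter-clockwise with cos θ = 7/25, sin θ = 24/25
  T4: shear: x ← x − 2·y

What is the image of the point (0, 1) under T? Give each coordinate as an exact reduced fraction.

T1 rotate counter-clockwise with cos θ = -5/13, sin θ = 12/13: (0, 1) → (-12/13, -5/13)
T2 scale by (-2, -2): (-12/13, -5/13) → (24/13, 10/13)
T3 rotate counter-clockwise with cos θ = 7/25, sin θ = 24/25: (24/13, 10/13) → (-72/325, 646/325)
T4 shear: x ← x − 2·y: (-72/325, 646/325) → (-1364/325, 646/325)

T(p) = (-1364/325, 646/325)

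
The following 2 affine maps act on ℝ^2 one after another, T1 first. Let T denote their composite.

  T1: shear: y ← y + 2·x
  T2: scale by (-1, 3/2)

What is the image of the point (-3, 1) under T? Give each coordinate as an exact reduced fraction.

T1 shear: y ← y + 2·x: (-3, 1) → (-3, -5)
T2 scale by (-1, 3/2): (-3, -5) → (3, -15/2)

T(p) = (3, -15/2)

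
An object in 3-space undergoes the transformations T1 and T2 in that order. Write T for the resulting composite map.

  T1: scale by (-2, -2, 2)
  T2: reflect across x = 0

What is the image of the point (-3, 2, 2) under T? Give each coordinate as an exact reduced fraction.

T1 scale by (-2, -2, 2): (-3, 2, 2) → (6, -4, 4)
T2 reflect across x = 0: (6, -4, 4) → (-6, -4, 4)

T(p) = (-6, -4, 4)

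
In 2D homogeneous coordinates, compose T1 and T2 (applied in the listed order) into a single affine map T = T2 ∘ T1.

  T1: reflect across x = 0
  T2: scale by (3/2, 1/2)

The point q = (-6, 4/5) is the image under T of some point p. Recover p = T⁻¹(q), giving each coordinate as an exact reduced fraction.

T1 = [-1 0 0; 0 1 0; 0 0 1]
T2·T1 = [-3/2 0 0; 0 1/2 0; 0 0 1]
det M = -3/4; M⁻¹ = [-2/3 0 0; 0 2 0; 0 0 1]
M⁻¹ · (-6, 4/5)ᵀ = (4, 8/5)ᵀ

p = (4, 8/5)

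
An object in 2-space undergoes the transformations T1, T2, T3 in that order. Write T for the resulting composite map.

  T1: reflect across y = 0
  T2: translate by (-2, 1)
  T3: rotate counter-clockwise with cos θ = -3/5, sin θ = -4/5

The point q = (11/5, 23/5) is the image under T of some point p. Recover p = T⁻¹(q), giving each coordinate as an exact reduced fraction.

T1 = [1 0 0; 0 -1 0; 0 0 1]
T2·T1 = [1 0 -2; 0 -1 1; 0 0 1]
T3·…·T1 = [-3/5 -4/5 2; -4/5 3/5 1; 0 0 1]
det M = -1; M⁻¹ = [-3/5 -4/5 2; -4/5 3/5 1; 0 0 1]
M⁻¹ · (11/5, 23/5)ᵀ = (-3, 2)ᵀ

p = (-3, 2)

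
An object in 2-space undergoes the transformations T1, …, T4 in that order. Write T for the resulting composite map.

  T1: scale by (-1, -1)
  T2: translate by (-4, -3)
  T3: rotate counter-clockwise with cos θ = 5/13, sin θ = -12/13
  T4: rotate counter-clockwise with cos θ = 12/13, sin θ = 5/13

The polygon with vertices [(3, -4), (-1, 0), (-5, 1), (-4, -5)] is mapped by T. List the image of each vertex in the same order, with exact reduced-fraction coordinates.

image vertices: (-721/169, 953/169), (-717/169, -3/169), (-356/169, -599/169), (238/169, 240/169)

T1 scale by (-1, -1): (3, -4) → (-3, 4); (-1, 0) → (1, 0); (-5, 1) → (5, -1); (-4, -5) → (4, 5)
T2 translate by (-4, -3): (-3, 4) → (-7, 1); (1, 0) → (-3, -3); (5, -1) → (1, -4); (4, 5) → (0, 2)
T3 rotate counter-clockwise with cos θ = 5/13, sin θ = -12/13: (-7, 1) → (-23/13, 89/13); (-3, -3) → (-51/13, 21/13); (1, -4) → (-43/13, -32/13); (0, 2) → (24/13, 10/13)
T4 rotate counter-clockwise with cos θ = 12/13, sin θ = 5/13: (-23/13, 89/13) → (-721/169, 953/169); (-51/13, 21/13) → (-717/169, -3/169); (-43/13, -32/13) → (-356/169, -599/169); (24/13, 10/13) → (238/169, 240/169)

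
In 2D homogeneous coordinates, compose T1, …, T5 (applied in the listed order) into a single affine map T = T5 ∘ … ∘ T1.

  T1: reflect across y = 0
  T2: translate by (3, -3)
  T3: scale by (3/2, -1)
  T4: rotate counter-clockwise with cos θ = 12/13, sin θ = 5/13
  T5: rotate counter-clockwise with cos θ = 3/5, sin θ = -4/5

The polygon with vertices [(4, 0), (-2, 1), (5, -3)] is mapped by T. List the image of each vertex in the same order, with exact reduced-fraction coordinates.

image vertices: (687/65, -357/130), (216/65, 349/130), (672/65, -396/65)

T1 reflect across y = 0: (4, 0) → (4, 0); (-2, 1) → (-2, -1); (5, -3) → (5, 3)
T2 translate by (3, -3): (4, 0) → (7, -3); (-2, -1) → (1, -4); (5, 3) → (8, 0)
T3 scale by (3/2, -1): (7, -3) → (21/2, 3); (1, -4) → (3/2, 4); (8, 0) → (12, 0)
T4 rotate counter-clockwise with cos θ = 12/13, sin θ = 5/13: (21/2, 3) → (111/13, 177/26); (3/2, 4) → (-2/13, 111/26); (12, 0) → (144/13, 60/13)
T5 rotate counter-clockwise with cos θ = 3/5, sin θ = -4/5: (111/13, 177/26) → (687/65, -357/130); (-2/13, 111/26) → (216/65, 349/130); (144/13, 60/13) → (672/65, -396/65)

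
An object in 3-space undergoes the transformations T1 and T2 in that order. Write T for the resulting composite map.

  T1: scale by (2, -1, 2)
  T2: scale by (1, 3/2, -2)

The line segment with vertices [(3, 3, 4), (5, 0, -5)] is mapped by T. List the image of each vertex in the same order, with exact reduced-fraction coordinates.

image vertices: (6, -9/2, -16), (10, 0, 20)

T1 scale by (2, -1, 2): (3, 3, 4) → (6, -3, 8); (5, 0, -5) → (10, 0, -10)
T2 scale by (1, 3/2, -2): (6, -3, 8) → (6, -9/2, -16); (10, 0, -10) → (10, 0, 20)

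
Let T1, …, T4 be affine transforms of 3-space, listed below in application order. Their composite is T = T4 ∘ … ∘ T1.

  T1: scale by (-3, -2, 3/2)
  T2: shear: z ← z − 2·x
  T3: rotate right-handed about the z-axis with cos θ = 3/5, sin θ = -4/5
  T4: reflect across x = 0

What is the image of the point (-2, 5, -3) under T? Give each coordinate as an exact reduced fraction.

T1 scale by (-3, -2, 3/2): (-2, 5, -3) → (6, -10, -9/2)
T2 shear: z ← z − 2·x: (6, -10, -9/2) → (6, -10, -33/2)
T3 rotate right-handed about the z-axis with cos θ = 3/5, sin θ = -4/5: (6, -10, -33/2) → (-22/5, -54/5, -33/2)
T4 reflect across x = 0: (-22/5, -54/5, -33/2) → (22/5, -54/5, -33/2)

T(p) = (22/5, -54/5, -33/2)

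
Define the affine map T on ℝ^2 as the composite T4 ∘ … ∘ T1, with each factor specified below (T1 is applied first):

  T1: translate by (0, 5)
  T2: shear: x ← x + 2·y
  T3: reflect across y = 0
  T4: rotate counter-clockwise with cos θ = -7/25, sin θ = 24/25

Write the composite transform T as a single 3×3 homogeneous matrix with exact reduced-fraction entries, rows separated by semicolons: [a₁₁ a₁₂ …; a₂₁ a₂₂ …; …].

T1 = [1 0 0; 0 1 5; 0 0 1]
T2·T1 = [1 2 10; 0 1 5; 0 0 1]
T3·…·T1 = [1 2 10; 0 -1 -5; 0 0 1]
T4·…·T1 = [-7/25 2/5 2; 24/25 11/5 11; 0 0 1]

T = [-7/25 2/5 2; 24/25 11/5 11; 0 0 1]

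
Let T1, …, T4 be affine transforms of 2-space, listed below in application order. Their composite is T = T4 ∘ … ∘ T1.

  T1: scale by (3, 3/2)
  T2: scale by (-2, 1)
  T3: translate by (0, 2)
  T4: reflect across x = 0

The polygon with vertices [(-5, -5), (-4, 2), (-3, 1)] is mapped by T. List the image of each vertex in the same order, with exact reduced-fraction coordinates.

T1 scale by (3, 3/2): (-5, -5) → (-15, -15/2); (-4, 2) → (-12, 3); (-3, 1) → (-9, 3/2)
T2 scale by (-2, 1): (-15, -15/2) → (30, -15/2); (-12, 3) → (24, 3); (-9, 3/2) → (18, 3/2)
T3 translate by (0, 2): (30, -15/2) → (30, -11/2); (24, 3) → (24, 5); (18, 3/2) → (18, 7/2)
T4 reflect across x = 0: (30, -11/2) → (-30, -11/2); (24, 5) → (-24, 5); (18, 7/2) → (-18, 7/2)

image vertices: (-30, -11/2), (-24, 5), (-18, 7/2)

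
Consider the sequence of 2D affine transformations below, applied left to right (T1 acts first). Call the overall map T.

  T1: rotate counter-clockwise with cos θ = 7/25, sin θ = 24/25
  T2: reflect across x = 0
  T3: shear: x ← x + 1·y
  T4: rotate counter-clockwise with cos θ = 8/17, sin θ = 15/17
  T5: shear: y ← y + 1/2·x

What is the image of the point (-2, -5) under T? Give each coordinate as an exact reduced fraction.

T(p) = (-267/425, -1453/170)

T1 rotate counter-clockwise with cos θ = 7/25, sin θ = 24/25: (-2, -5) → (106/25, -83/25)
T2 reflect across x = 0: (106/25, -83/25) → (-106/25, -83/25)
T3 shear: x ← x + 1·y: (-106/25, -83/25) → (-189/25, -83/25)
T4 rotate counter-clockwise with cos θ = 8/17, sin θ = 15/17: (-189/25, -83/25) → (-267/425, -3499/425)
T5 shear: y ← y + 1/2·x: (-267/425, -3499/425) → (-267/425, -1453/170)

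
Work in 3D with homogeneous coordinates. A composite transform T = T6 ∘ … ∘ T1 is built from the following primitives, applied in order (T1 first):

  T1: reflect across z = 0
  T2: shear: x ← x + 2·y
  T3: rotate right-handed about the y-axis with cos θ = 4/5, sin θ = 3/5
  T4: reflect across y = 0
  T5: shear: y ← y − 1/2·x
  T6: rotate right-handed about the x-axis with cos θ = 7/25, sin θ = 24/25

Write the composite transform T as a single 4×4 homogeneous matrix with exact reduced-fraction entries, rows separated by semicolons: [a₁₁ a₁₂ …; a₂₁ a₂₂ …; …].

T1 = [1 0 0 0; 0 1 0 0; 0 0 -1 0; 0 0 0 1]
T2·T1 = [1 2 0 0; 0 1 0 0; 0 0 -1 0; 0 0 0 1]
T3·…·T1 = [4/5 8/5 -3/5 0; 0 1 0 0; -3/5 -6/5 -4/5 0; 0 0 0 1]
T4·…·T1 = [4/5 8/5 -3/5 0; 0 -1 0 0; -3/5 -6/5 -4/5 0; 0 0 0 1]
T5·…·T1 = [4/5 8/5 -3/5 0; -2/5 -9/5 3/10 0; -3/5 -6/5 -4/5 0; 0 0 0 1]
T6·…·T1 = [4/5 8/5 -3/5 0; 58/125 81/125 213/250 0; -69/125 -258/125 8/125 0; 0 0 0 1]

T = [4/5 8/5 -3/5 0; 58/125 81/125 213/250 0; -69/125 -258/125 8/125 0; 0 0 0 1]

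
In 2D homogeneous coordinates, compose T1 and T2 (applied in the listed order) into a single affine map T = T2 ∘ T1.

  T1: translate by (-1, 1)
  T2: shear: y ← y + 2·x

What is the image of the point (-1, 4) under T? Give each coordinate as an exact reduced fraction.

T1 translate by (-1, 1): (-1, 4) → (-2, 5)
T2 shear: y ← y + 2·x: (-2, 5) → (-2, 1)

T(p) = (-2, 1)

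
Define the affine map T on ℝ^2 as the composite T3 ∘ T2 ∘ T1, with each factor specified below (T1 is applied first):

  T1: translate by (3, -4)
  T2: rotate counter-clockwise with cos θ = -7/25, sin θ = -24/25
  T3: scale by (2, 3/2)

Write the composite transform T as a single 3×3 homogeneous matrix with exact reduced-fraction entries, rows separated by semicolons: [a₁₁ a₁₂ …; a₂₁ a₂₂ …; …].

T = [-14/25 48/25 -234/25; -36/25 -21/50 -66/25; 0 0 1]

T1 = [1 0 3; 0 1 -4; 0 0 1]
T2·T1 = [-7/25 24/25 -117/25; -24/25 -7/25 -44/25; 0 0 1]
T3·…·T1 = [-14/25 48/25 -234/25; -36/25 -21/50 -66/25; 0 0 1]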